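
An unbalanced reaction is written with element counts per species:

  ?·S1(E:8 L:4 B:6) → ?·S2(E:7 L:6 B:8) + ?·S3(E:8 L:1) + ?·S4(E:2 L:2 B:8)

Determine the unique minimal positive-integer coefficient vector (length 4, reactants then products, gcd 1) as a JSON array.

E: 4·8 = 32 | 2·7+2·8+1·2 = 32
L: 4·4 = 16 | 2·6+2·1+1·2 = 16
B: 4·6 = 24 | 2·8+2·0+1·8 = 24
gcd(4,2,2,1) = 1

Coefficients: [4, 2, 2, 1]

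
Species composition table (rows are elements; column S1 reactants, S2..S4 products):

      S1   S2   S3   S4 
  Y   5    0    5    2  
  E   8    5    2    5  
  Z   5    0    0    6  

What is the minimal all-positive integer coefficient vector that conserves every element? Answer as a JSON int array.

Coefficients: [6, 3, 4, 5]

Y: 6·5 = 30 | 3·0+4·5+5·2 = 30
E: 6·8 = 48 | 3·5+4·2+5·5 = 48
Z: 6·5 = 30 | 3·0+4·0+5·6 = 30
gcd(6,3,4,5) = 1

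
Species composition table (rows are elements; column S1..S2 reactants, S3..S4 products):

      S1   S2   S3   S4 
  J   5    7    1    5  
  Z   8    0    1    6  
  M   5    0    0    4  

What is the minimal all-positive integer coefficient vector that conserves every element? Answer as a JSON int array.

J: 4·5+1·7 = 27 | 2·1+5·5 = 27
Z: 4·8+1·0 = 32 | 2·1+5·6 = 32
M: 4·5+1·0 = 20 | 2·0+5·4 = 20
gcd(4,1,2,5) = 1

Coefficients: [4, 1, 2, 5]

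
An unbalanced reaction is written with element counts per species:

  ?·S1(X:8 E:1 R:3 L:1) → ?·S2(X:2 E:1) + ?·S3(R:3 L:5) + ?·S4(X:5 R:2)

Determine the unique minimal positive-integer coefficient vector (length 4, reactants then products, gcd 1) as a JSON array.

X: 5·8 = 40 | 5·2+1·0+6·5 = 40
E: 5·1 = 5 | 5·1+1·0+6·0 = 5
R: 5·3 = 15 | 5·0+1·3+6·2 = 15
L: 5·1 = 5 | 5·0+1·5+6·0 = 5
gcd(5,5,1,6) = 1

Coefficients: [5, 5, 1, 6]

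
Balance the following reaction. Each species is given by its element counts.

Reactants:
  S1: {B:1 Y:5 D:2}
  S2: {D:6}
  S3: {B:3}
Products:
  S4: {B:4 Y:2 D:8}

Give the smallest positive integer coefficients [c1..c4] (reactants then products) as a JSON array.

B: 2·1+6·0+6·3 = 20 | 5·4 = 20
Y: 2·5+6·0+6·0 = 10 | 5·2 = 10
D: 2·2+6·6+6·0 = 40 | 5·8 = 40
gcd(2,6,6,5) = 1

Coefficients: [2, 6, 6, 5]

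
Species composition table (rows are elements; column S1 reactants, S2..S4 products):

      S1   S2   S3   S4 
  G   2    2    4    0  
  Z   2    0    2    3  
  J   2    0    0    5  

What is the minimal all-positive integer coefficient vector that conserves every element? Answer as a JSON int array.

G: 5·2 = 10 | 1·2+2·4+2·0 = 10
Z: 5·2 = 10 | 1·0+2·2+2·3 = 10
J: 5·2 = 10 | 1·0+2·0+2·5 = 10
gcd(5,1,2,2) = 1

Coefficients: [5, 1, 2, 2]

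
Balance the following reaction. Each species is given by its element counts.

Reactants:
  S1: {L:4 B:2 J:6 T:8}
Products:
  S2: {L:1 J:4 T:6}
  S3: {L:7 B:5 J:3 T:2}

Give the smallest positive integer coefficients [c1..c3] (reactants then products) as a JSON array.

L: 5·4 = 20 | 6·1+2·7 = 20
B: 5·2 = 10 | 6·0+2·5 = 10
J: 5·6 = 30 | 6·4+2·3 = 30
T: 5·8 = 40 | 6·6+2·2 = 40
gcd(5,6,2) = 1

Coefficients: [5, 6, 2]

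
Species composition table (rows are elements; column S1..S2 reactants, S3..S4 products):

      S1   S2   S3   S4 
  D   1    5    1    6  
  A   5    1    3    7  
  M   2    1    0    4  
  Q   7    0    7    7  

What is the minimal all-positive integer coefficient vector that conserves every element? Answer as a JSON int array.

Coefficients: [3, 2, 1, 2]

D: 3·1+2·5 = 13 | 1·1+2·6 = 13
A: 3·5+2·1 = 17 | 1·3+2·7 = 17
M: 3·2+2·1 = 8 | 1·0+2·4 = 8
Q: 3·7+2·0 = 21 | 1·7+2·7 = 21
gcd(3,2,1,2) = 1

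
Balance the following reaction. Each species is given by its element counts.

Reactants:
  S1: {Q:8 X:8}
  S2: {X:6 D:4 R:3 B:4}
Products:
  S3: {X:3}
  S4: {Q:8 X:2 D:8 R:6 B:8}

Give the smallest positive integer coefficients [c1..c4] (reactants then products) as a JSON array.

Coefficients: [1, 2, 6, 1]

Q: 1·8+2·0 = 8 | 6·0+1·8 = 8
X: 1·8+2·6 = 20 | 6·3+1·2 = 20
D: 1·0+2·4 = 8 | 6·0+1·8 = 8
R: 1·0+2·3 = 6 | 6·0+1·6 = 6
B: 1·0+2·4 = 8 | 6·0+1·8 = 8
gcd(1,2,6,1) = 1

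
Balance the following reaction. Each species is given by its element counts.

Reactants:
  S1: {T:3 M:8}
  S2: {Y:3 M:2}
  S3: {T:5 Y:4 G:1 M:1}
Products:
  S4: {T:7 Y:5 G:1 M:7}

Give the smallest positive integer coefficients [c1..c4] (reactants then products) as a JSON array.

Coefficients: [2, 1, 3, 3]

T: 2·3+1·0+3·5 = 21 | 3·7 = 21
Y: 2·0+1·3+3·4 = 15 | 3·5 = 15
G: 2·0+1·0+3·1 = 3 | 3·1 = 3
M: 2·8+1·2+3·1 = 21 | 3·7 = 21
gcd(2,1,3,3) = 1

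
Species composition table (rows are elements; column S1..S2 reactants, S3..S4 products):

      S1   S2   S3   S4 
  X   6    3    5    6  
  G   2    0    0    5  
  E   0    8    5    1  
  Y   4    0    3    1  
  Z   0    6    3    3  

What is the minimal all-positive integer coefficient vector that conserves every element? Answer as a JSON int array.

Coefficients: [5, 4, 6, 2]

X: 5·6+4·3 = 42 | 6·5+2·6 = 42
G: 5·2+4·0 = 10 | 6·0+2·5 = 10
E: 5·0+4·8 = 32 | 6·5+2·1 = 32
Y: 5·4+4·0 = 20 | 6·3+2·1 = 20
Z: 5·0+4·6 = 24 | 6·3+2·3 = 24
gcd(5,4,6,2) = 1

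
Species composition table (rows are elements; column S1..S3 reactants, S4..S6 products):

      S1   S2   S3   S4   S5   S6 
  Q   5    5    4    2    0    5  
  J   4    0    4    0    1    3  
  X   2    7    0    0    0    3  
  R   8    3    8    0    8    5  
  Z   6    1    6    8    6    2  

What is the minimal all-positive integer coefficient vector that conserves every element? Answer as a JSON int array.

Q: 2·5+2·5+3·4 = 32 | 1·2+2·0+6·5 = 32
J: 2·4+2·0+3·4 = 20 | 1·0+2·1+6·3 = 20
X: 2·2+2·7+3·0 = 18 | 1·0+2·0+6·3 = 18
R: 2·8+2·3+3·8 = 46 | 1·0+2·8+6·5 = 46
Z: 2·6+2·1+3·6 = 32 | 1·8+2·6+6·2 = 32
gcd(2,2,3,1,2,6) = 1

Coefficients: [2, 2, 3, 1, 2, 6]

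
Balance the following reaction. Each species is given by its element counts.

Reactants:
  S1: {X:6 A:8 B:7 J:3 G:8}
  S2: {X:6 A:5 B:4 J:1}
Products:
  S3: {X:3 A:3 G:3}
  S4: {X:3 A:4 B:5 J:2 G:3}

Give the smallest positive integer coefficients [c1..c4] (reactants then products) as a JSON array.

Coefficients: [3, 1, 3, 5]

X: 3·6+1·6 = 24 | 3·3+5·3 = 24
A: 3·8+1·5 = 29 | 3·3+5·4 = 29
B: 3·7+1·4 = 25 | 3·0+5·5 = 25
J: 3·3+1·1 = 10 | 3·0+5·2 = 10
G: 3·8+1·0 = 24 | 3·3+5·3 = 24
gcd(3,1,3,5) = 1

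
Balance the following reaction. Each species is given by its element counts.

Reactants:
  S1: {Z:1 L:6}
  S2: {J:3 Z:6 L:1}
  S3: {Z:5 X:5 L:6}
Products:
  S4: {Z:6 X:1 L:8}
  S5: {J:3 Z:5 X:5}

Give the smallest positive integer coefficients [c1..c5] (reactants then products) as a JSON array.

Coefficients: [1, 4, 5, 5, 4]

J: 1·0+4·3+5·0 = 12 | 5·0+4·3 = 12
Z: 1·1+4·6+5·5 = 50 | 5·6+4·5 = 50
X: 1·0+4·0+5·5 = 25 | 5·1+4·5 = 25
L: 1·6+4·1+5·6 = 40 | 5·8+4·0 = 40
gcd(1,4,5,5,4) = 1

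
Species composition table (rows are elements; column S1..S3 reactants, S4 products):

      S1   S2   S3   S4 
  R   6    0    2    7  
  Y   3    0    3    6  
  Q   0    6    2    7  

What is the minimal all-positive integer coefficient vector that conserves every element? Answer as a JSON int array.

Coefficients: [3, 3, 5, 4]

R: 3·6+3·0+5·2 = 28 | 4·7 = 28
Y: 3·3+3·0+5·3 = 24 | 4·6 = 24
Q: 3·0+3·6+5·2 = 28 | 4·7 = 28
gcd(3,3,5,4) = 1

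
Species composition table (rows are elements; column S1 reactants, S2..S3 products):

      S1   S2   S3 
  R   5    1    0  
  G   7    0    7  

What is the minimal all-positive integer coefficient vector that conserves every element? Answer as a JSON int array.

R: 1·5 = 5 | 5·1+1·0 = 5
G: 1·7 = 7 | 5·0+1·7 = 7
gcd(1,5,1) = 1

Coefficients: [1, 5, 1]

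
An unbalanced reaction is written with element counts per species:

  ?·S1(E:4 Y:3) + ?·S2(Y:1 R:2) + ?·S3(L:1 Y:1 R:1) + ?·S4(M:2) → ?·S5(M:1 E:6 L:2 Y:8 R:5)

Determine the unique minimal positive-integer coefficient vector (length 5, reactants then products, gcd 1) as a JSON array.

M: 3·0+3·0+4·0+1·2 = 2 | 2·1 = 2
E: 3·4+3·0+4·0+1·0 = 12 | 2·6 = 12
L: 3·0+3·0+4·1+1·0 = 4 | 2·2 = 4
Y: 3·3+3·1+4·1+1·0 = 16 | 2·8 = 16
R: 3·0+3·2+4·1+1·0 = 10 | 2·5 = 10
gcd(3,3,4,1,2) = 1

Coefficients: [3, 3, 4, 1, 2]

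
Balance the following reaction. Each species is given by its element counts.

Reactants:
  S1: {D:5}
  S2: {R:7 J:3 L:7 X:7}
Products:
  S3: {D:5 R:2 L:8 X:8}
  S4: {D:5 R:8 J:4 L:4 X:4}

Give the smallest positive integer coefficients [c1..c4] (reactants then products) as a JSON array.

D: 5·5+4·0 = 25 | 2·5+3·5 = 25
R: 5·0+4·7 = 28 | 2·2+3·8 = 28
J: 5·0+4·3 = 12 | 2·0+3·4 = 12
L: 5·0+4·7 = 28 | 2·8+3·4 = 28
X: 5·0+4·7 = 28 | 2·8+3·4 = 28
gcd(5,4,2,3) = 1

Coefficients: [5, 4, 2, 3]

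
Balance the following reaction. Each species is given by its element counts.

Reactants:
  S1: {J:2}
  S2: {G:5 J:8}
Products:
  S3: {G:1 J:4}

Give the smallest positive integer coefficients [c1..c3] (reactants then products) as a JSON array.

Coefficients: [6, 1, 5]

G: 6·0+1·5 = 5 | 5·1 = 5
J: 6·2+1·8 = 20 | 5·4 = 20
gcd(6,1,5) = 1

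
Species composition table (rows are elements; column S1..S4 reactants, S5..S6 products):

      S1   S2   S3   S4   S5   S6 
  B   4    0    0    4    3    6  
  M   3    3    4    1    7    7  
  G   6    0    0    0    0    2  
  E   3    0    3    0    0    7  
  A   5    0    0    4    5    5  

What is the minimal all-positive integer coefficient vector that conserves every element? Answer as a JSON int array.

B: 1·4+1·0+6·0+5·4 = 24 | 2·3+3·6 = 24
M: 1·3+1·3+6·4+5·1 = 35 | 2·7+3·7 = 35
G: 1·6+1·0+6·0+5·0 = 6 | 2·0+3·2 = 6
E: 1·3+1·0+6·3+5·0 = 21 | 2·0+3·7 = 21
A: 1·5+1·0+6·0+5·4 = 25 | 2·5+3·5 = 25
gcd(1,1,6,5,2,3) = 1

Coefficients: [1, 1, 6, 5, 2, 3]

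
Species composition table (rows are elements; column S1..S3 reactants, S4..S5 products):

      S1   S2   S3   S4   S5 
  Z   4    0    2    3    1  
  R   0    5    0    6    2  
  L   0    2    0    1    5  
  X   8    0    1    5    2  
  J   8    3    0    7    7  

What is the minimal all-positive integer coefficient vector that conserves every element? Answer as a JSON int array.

Z: 2·4+4·0+1·2 = 10 | 3·3+1·1 = 10
R: 2·0+4·5+1·0 = 20 | 3·6+1·2 = 20
L: 2·0+4·2+1·0 = 8 | 3·1+1·5 = 8
X: 2·8+4·0+1·1 = 17 | 3·5+1·2 = 17
J: 2·8+4·3+1·0 = 28 | 3·7+1·7 = 28
gcd(2,4,1,3,1) = 1

Coefficients: [2, 4, 1, 3, 1]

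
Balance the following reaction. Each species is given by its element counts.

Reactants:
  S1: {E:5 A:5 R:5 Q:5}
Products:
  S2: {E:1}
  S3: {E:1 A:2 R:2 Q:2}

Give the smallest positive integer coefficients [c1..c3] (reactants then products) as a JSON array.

E: 2·5 = 10 | 5·1+5·1 = 10
A: 2·5 = 10 | 5·0+5·2 = 10
R: 2·5 = 10 | 5·0+5·2 = 10
Q: 2·5 = 10 | 5·0+5·2 = 10
gcd(2,5,5) = 1

Coefficients: [2, 5, 5]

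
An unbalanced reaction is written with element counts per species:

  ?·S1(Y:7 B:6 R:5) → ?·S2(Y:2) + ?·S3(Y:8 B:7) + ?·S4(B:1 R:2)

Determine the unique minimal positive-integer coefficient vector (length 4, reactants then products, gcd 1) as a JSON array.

Coefficients: [2, 3, 1, 5]

Y: 2·7 = 14 | 3·2+1·8+5·0 = 14
B: 2·6 = 12 | 3·0+1·7+5·1 = 12
R: 2·5 = 10 | 3·0+1·0+5·2 = 10
gcd(2,3,1,5) = 1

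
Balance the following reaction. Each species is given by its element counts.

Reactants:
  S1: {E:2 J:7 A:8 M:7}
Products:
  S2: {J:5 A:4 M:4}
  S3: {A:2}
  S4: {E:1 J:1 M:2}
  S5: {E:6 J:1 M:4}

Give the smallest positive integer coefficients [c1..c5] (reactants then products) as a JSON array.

Coefficients: [4, 5, 6, 2, 1]

E: 4·2 = 8 | 5·0+6·0+2·1+1·6 = 8
J: 4·7 = 28 | 5·5+6·0+2·1+1·1 = 28
A: 4·8 = 32 | 5·4+6·2+2·0+1·0 = 32
M: 4·7 = 28 | 5·4+6·0+2·2+1·4 = 28
gcd(4,5,6,2,1) = 1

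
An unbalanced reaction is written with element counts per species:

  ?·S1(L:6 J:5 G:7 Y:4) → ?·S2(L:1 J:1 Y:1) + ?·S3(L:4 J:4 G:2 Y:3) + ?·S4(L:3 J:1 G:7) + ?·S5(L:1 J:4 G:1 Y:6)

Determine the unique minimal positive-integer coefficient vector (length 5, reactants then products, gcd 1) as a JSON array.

L: 5·6 = 30 | 5·1+3·4+4·3+1·1 = 30
J: 5·5 = 25 | 5·1+3·4+4·1+1·4 = 25
G: 5·7 = 35 | 5·0+3·2+4·7+1·1 = 35
Y: 5·4 = 20 | 5·1+3·3+4·0+1·6 = 20
gcd(5,5,3,4,1) = 1

Coefficients: [5, 5, 3, 4, 1]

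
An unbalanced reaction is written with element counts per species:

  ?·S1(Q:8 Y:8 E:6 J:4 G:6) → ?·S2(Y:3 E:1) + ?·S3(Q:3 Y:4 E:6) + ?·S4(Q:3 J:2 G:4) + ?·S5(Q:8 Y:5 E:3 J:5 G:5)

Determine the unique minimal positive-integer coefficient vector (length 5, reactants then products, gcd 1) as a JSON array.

Coefficients: [5, 6, 3, 5, 2]

Q: 5·8 = 40 | 6·0+3·3+5·3+2·8 = 40
Y: 5·8 = 40 | 6·3+3·4+5·0+2·5 = 40
E: 5·6 = 30 | 6·1+3·6+5·0+2·3 = 30
J: 5·4 = 20 | 6·0+3·0+5·2+2·5 = 20
G: 5·6 = 30 | 6·0+3·0+5·4+2·5 = 30
gcd(5,6,3,5,2) = 1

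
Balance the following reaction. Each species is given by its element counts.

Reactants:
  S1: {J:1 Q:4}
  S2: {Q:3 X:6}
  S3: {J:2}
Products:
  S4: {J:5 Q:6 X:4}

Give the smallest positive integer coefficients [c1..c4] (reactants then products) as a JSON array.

J: 3·1+2·0+6·2 = 15 | 3·5 = 15
Q: 3·4+2·3+6·0 = 18 | 3·6 = 18
X: 3·0+2·6+6·0 = 12 | 3·4 = 12
gcd(3,2,6,3) = 1

Coefficients: [3, 2, 6, 3]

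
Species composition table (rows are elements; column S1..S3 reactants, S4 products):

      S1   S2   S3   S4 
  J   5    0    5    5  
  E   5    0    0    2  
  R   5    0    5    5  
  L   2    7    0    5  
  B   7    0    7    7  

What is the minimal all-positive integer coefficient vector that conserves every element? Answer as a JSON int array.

Coefficients: [2, 3, 3, 5]

J: 2·5+3·0+3·5 = 25 | 5·5 = 25
E: 2·5+3·0+3·0 = 10 | 5·2 = 10
R: 2·5+3·0+3·5 = 25 | 5·5 = 25
L: 2·2+3·7+3·0 = 25 | 5·5 = 25
B: 2·7+3·0+3·7 = 35 | 5·7 = 35
gcd(2,3,3,5) = 1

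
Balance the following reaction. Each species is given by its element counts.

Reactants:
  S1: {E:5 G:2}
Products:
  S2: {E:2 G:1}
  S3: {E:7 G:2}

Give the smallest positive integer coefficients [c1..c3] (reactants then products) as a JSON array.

Coefficients: [3, 4, 1]

E: 3·5 = 15 | 4·2+1·7 = 15
G: 3·2 = 6 | 4·1+1·2 = 6
gcd(3,4,1) = 1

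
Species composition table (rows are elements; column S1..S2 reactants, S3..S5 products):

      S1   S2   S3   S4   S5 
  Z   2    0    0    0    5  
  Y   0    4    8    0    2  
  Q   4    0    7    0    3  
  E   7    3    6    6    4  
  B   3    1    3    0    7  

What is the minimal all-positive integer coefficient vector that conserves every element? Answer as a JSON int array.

Z: 5·2+5·0 = 10 | 2·0+5·0+2·5 = 10
Y: 5·0+5·4 = 20 | 2·8+5·0+2·2 = 20
Q: 5·4+5·0 = 20 | 2·7+5·0+2·3 = 20
E: 5·7+5·3 = 50 | 2·6+5·6+2·4 = 50
B: 5·3+5·1 = 20 | 2·3+5·0+2·7 = 20
gcd(5,5,2,5,2) = 1

Coefficients: [5, 5, 2, 5, 2]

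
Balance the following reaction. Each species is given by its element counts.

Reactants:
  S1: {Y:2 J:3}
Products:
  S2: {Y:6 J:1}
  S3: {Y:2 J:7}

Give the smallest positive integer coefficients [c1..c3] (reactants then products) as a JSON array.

Y: 5·2 = 10 | 1·6+2·2 = 10
J: 5·3 = 15 | 1·1+2·7 = 15
gcd(5,1,2) = 1

Coefficients: [5, 1, 2]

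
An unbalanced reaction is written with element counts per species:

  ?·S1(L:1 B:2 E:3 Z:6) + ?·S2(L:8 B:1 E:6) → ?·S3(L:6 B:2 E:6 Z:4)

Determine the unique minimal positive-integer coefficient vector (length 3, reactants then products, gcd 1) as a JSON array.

Coefficients: [2, 2, 3]

L: 2·1+2·8 = 18 | 3·6 = 18
B: 2·2+2·1 = 6 | 3·2 = 6
E: 2·3+2·6 = 18 | 3·6 = 18
Z: 2·6+2·0 = 12 | 3·4 = 12
gcd(2,2,3) = 1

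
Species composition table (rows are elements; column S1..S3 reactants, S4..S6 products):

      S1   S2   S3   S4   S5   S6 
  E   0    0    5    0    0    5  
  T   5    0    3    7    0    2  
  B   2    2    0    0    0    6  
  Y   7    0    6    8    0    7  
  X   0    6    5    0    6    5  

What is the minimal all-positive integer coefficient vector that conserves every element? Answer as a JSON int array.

Coefficients: [5, 4, 3, 4, 4, 3]

E: 5·0+4·0+3·5 = 15 | 4·0+4·0+3·5 = 15
T: 5·5+4·0+3·3 = 34 | 4·7+4·0+3·2 = 34
B: 5·2+4·2+3·0 = 18 | 4·0+4·0+3·6 = 18
Y: 5·7+4·0+3·6 = 53 | 4·8+4·0+3·7 = 53
X: 5·0+4·6+3·5 = 39 | 4·0+4·6+3·5 = 39
gcd(5,4,3,4,4,3) = 1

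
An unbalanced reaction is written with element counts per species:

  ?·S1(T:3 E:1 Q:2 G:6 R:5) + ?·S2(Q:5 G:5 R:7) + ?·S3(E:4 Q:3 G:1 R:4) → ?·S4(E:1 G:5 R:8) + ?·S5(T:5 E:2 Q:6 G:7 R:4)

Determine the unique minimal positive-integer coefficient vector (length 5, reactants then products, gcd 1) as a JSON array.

T: 5·3+1·0+1·0 = 15 | 3·0+3·5 = 15
E: 5·1+1·0+1·4 = 9 | 3·1+3·2 = 9
Q: 5·2+1·5+1·3 = 18 | 3·0+3·6 = 18
G: 5·6+1·5+1·1 = 36 | 3·5+3·7 = 36
R: 5·5+1·7+1·4 = 36 | 3·8+3·4 = 36
gcd(5,1,1,3,3) = 1

Coefficients: [5, 1, 1, 3, 3]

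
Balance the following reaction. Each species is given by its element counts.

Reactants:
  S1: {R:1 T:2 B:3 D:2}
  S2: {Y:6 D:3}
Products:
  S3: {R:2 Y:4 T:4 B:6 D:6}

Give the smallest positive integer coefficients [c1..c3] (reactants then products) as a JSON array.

Coefficients: [6, 2, 3]

R: 6·1+2·0 = 6 | 3·2 = 6
Y: 6·0+2·6 = 12 | 3·4 = 12
T: 6·2+2·0 = 12 | 3·4 = 12
B: 6·3+2·0 = 18 | 3·6 = 18
D: 6·2+2·3 = 18 | 3·6 = 18
gcd(6,2,3) = 1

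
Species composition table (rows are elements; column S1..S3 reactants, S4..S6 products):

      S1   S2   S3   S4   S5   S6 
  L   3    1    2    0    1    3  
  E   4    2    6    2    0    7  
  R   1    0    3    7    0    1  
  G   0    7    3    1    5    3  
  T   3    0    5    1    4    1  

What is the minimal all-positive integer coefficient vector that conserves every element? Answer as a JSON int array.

L: 4·3+5·1+3·2 = 23 | 1·0+5·1+6·3 = 23
E: 4·4+5·2+3·6 = 44 | 1·2+5·0+6·7 = 44
R: 4·1+5·0+3·3 = 13 | 1·7+5·0+6·1 = 13
G: 4·0+5·7+3·3 = 44 | 1·1+5·5+6·3 = 44
T: 4·3+5·0+3·5 = 27 | 1·1+5·4+6·1 = 27
gcd(4,5,3,1,5,6) = 1

Coefficients: [4, 5, 3, 1, 5, 6]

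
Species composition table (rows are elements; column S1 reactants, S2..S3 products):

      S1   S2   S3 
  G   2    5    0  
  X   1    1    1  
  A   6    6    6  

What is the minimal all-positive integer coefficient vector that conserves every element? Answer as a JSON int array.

Coefficients: [5, 2, 3]

G: 5·2 = 10 | 2·5+3·0 = 10
X: 5·1 = 5 | 2·1+3·1 = 5
A: 5·6 = 30 | 2·6+3·6 = 30
gcd(5,2,3) = 1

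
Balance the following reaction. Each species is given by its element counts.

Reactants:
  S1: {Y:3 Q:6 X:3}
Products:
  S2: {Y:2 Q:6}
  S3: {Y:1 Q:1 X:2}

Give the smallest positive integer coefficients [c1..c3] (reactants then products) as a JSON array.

Y: 4·3 = 12 | 3·2+6·1 = 12
Q: 4·6 = 24 | 3·6+6·1 = 24
X: 4·3 = 12 | 3·0+6·2 = 12
gcd(4,3,6) = 1

Coefficients: [4, 3, 6]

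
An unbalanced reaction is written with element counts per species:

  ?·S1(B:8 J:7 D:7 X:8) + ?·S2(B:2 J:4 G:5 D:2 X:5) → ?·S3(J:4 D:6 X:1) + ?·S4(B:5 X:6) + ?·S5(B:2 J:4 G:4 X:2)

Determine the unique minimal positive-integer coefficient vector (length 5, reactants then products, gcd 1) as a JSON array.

Coefficients: [4, 4, 6, 6, 5]

B: 4·8+4·2 = 40 | 6·0+6·5+5·2 = 40
J: 4·7+4·4 = 44 | 6·4+6·0+5·4 = 44
G: 4·0+4·5 = 20 | 6·0+6·0+5·4 = 20
D: 4·7+4·2 = 36 | 6·6+6·0+5·0 = 36
X: 4·8+4·5 = 52 | 6·1+6·6+5·2 = 52
gcd(4,4,6,6,5) = 1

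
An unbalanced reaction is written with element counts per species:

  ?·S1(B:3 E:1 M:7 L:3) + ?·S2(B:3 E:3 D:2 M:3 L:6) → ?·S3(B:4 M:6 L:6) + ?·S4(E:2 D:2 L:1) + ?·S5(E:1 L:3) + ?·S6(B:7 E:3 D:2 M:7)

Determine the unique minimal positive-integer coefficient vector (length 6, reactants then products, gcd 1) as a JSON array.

Coefficients: [1, 4, 2, 3, 4, 1]

B: 1·3+4·3 = 15 | 2·4+3·0+4·0+1·7 = 15
E: 1·1+4·3 = 13 | 2·0+3·2+4·1+1·3 = 13
D: 1·0+4·2 = 8 | 2·0+3·2+4·0+1·2 = 8
M: 1·7+4·3 = 19 | 2·6+3·0+4·0+1·7 = 19
L: 1·3+4·6 = 27 | 2·6+3·1+4·3+1·0 = 27
gcd(1,4,2,3,4,1) = 1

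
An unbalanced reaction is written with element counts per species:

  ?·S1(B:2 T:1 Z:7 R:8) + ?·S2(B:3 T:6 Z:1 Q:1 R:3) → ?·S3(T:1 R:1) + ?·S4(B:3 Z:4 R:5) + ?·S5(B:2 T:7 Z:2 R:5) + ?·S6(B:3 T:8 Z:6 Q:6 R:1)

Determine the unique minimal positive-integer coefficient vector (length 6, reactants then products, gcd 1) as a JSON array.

Coefficients: [4, 6, 4, 5, 4, 1]

B: 4·2+6·3 = 26 | 4·0+5·3+4·2+1·3 = 26
T: 4·1+6·6 = 40 | 4·1+5·0+4·7+1·8 = 40
Z: 4·7+6·1 = 34 | 4·0+5·4+4·2+1·6 = 34
Q: 4·0+6·1 = 6 | 4·0+5·0+4·0+1·6 = 6
R: 4·8+6·3 = 50 | 4·1+5·5+4·5+1·1 = 50
gcd(4,6,4,5,4,1) = 1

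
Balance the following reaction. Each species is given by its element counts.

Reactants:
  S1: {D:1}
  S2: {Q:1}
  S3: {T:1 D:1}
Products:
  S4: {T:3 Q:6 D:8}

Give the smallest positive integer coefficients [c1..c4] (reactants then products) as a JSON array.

Coefficients: [5, 6, 3, 1]

T: 5·0+6·0+3·1 = 3 | 1·3 = 3
Q: 5·0+6·1+3·0 = 6 | 1·6 = 6
D: 5·1+6·0+3·1 = 8 | 1·8 = 8
gcd(5,6,3,1) = 1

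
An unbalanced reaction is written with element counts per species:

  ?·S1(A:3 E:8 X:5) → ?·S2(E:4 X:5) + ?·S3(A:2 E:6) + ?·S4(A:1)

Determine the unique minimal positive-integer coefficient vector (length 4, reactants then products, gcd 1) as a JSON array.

Coefficients: [3, 3, 2, 5]

A: 3·3 = 9 | 3·0+2·2+5·1 = 9
E: 3·8 = 24 | 3·4+2·6+5·0 = 24
X: 3·5 = 15 | 3·5+2·0+5·0 = 15
gcd(3,3,2,5) = 1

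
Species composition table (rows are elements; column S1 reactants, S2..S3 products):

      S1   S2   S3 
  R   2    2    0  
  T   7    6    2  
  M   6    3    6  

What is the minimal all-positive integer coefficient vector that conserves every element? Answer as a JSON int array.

Coefficients: [2, 2, 1]

R: 2·2 = 4 | 2·2+1·0 = 4
T: 2·7 = 14 | 2·6+1·2 = 14
M: 2·6 = 12 | 2·3+1·6 = 12
gcd(2,2,1) = 1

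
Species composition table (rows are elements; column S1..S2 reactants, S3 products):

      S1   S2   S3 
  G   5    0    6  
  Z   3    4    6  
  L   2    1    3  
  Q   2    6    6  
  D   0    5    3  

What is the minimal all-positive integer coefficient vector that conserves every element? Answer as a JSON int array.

G: 6·5+3·0 = 30 | 5·6 = 30
Z: 6·3+3·4 = 30 | 5·6 = 30
L: 6·2+3·1 = 15 | 5·3 = 15
Q: 6·2+3·6 = 30 | 5·6 = 30
D: 6·0+3·5 = 15 | 5·3 = 15
gcd(6,3,5) = 1

Coefficients: [6, 3, 5]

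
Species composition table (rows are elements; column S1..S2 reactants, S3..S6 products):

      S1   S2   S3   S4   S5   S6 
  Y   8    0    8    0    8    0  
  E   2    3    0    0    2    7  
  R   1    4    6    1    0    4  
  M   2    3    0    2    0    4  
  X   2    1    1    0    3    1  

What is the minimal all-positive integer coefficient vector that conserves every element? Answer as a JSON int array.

Coefficients: [4, 4, 1, 6, 3, 2]

Y: 4·8+4·0 = 32 | 1·8+6·0+3·8+2·0 = 32
E: 4·2+4·3 = 20 | 1·0+6·0+3·2+2·7 = 20
R: 4·1+4·4 = 20 | 1·6+6·1+3·0+2·4 = 20
M: 4·2+4·3 = 20 | 1·0+6·2+3·0+2·4 = 20
X: 4·2+4·1 = 12 | 1·1+6·0+3·3+2·1 = 12
gcd(4,4,1,6,3,2) = 1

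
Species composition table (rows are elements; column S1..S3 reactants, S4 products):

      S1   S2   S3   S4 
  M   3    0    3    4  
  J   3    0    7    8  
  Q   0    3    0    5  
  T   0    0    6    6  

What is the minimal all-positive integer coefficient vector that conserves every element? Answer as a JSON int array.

M: 1·3+5·0+3·3 = 12 | 3·4 = 12
J: 1·3+5·0+3·7 = 24 | 3·8 = 24
Q: 1·0+5·3+3·0 = 15 | 3·5 = 15
T: 1·0+5·0+3·6 = 18 | 3·6 = 18
gcd(1,5,3,3) = 1

Coefficients: [1, 5, 3, 3]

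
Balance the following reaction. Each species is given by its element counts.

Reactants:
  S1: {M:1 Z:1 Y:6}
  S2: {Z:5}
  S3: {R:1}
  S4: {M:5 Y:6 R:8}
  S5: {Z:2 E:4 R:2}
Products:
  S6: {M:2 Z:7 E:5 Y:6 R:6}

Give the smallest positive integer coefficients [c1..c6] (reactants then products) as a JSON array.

M: 3·1+3·0+6·0+1·5+5·0 = 8 | 4·2 = 8
Z: 3·1+3·5+6·0+1·0+5·2 = 28 | 4·7 = 28
E: 3·0+3·0+6·0+1·0+5·4 = 20 | 4·5 = 20
Y: 3·6+3·0+6·0+1·6+5·0 = 24 | 4·6 = 24
R: 3·0+3·0+6·1+1·8+5·2 = 24 | 4·6 = 24
gcd(3,3,6,1,5,4) = 1

Coefficients: [3, 3, 6, 1, 5, 4]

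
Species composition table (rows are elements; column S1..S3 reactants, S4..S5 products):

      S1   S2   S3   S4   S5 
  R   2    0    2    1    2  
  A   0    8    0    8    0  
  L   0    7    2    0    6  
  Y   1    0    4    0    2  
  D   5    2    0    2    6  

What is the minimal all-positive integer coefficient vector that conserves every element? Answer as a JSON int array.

Coefficients: [6, 4, 1, 4, 5]

R: 6·2+4·0+1·2 = 14 | 4·1+5·2 = 14
A: 6·0+4·8+1·0 = 32 | 4·8+5·0 = 32
L: 6·0+4·7+1·2 = 30 | 4·0+5·6 = 30
Y: 6·1+4·0+1·4 = 10 | 4·0+5·2 = 10
D: 6·5+4·2+1·0 = 38 | 4·2+5·6 = 38
gcd(6,4,1,4,5) = 1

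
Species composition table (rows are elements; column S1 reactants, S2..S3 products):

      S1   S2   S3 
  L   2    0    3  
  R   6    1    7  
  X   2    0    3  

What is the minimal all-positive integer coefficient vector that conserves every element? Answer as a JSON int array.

Coefficients: [3, 4, 2]

L: 3·2 = 6 | 4·0+2·3 = 6
R: 3·6 = 18 | 4·1+2·7 = 18
X: 3·2 = 6 | 4·0+2·3 = 6
gcd(3,4,2) = 1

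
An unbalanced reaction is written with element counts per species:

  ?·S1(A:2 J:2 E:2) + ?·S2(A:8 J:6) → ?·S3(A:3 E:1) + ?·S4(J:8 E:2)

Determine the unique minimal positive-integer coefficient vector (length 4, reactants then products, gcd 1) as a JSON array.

A: 5·2+1·8 = 18 | 6·3+2·0 = 18
J: 5·2+1·6 = 16 | 6·0+2·8 = 16
E: 5·2+1·0 = 10 | 6·1+2·2 = 10
gcd(5,1,6,2) = 1

Coefficients: [5, 1, 6, 2]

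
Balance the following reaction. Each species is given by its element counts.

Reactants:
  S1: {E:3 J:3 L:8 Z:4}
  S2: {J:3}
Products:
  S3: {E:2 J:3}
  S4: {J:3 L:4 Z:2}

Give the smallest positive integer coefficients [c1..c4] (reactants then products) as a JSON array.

Coefficients: [2, 5, 3, 4]

E: 2·3+5·0 = 6 | 3·2+4·0 = 6
J: 2·3+5·3 = 21 | 3·3+4·3 = 21
L: 2·8+5·0 = 16 | 3·0+4·4 = 16
Z: 2·4+5·0 = 8 | 3·0+4·2 = 8
gcd(2,5,3,4) = 1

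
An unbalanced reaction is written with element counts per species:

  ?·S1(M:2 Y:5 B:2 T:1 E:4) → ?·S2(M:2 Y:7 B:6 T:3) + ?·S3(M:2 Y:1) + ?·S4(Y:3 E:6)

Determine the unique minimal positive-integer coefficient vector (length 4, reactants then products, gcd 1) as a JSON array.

M: 3·2 = 6 | 1·2+2·2+2·0 = 6
Y: 3·5 = 15 | 1·7+2·1+2·3 = 15
B: 3·2 = 6 | 1·6+2·0+2·0 = 6
T: 3·1 = 3 | 1·3+2·0+2·0 = 3
E: 3·4 = 12 | 1·0+2·0+2·6 = 12
gcd(3,1,2,2) = 1

Coefficients: [3, 1, 2, 2]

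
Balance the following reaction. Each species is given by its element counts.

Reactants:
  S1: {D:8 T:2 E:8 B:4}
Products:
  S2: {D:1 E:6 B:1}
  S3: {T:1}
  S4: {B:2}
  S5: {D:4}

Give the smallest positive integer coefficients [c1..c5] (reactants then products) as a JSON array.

D: 3·8 = 24 | 4·1+6·0+4·0+5·4 = 24
T: 3·2 = 6 | 4·0+6·1+4·0+5·0 = 6
E: 3·8 = 24 | 4·6+6·0+4·0+5·0 = 24
B: 3·4 = 12 | 4·1+6·0+4·2+5·0 = 12
gcd(3,4,6,4,5) = 1

Coefficients: [3, 4, 6, 4, 5]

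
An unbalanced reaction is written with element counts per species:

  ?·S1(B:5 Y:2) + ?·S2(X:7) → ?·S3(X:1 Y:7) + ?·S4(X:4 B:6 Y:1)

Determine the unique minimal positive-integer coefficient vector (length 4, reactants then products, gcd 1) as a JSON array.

X: 6·0+3·7 = 21 | 1·1+5·4 = 21
B: 6·5+3·0 = 30 | 1·0+5·6 = 30
Y: 6·2+3·0 = 12 | 1·7+5·1 = 12
gcd(6,3,1,5) = 1

Coefficients: [6, 3, 1, 5]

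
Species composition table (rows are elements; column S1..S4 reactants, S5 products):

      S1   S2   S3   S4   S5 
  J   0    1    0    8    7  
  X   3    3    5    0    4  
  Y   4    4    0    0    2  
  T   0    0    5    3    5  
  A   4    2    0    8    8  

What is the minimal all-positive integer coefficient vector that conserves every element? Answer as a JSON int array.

Coefficients: [1, 2, 3, 5, 6]

J: 1·0+2·1+3·0+5·8 = 42 | 6·7 = 42
X: 1·3+2·3+3·5+5·0 = 24 | 6·4 = 24
Y: 1·4+2·4+3·0+5·0 = 12 | 6·2 = 12
T: 1·0+2·0+3·5+5·3 = 30 | 6·5 = 30
A: 1·4+2·2+3·0+5·8 = 48 | 6·8 = 48
gcd(1,2,3,5,6) = 1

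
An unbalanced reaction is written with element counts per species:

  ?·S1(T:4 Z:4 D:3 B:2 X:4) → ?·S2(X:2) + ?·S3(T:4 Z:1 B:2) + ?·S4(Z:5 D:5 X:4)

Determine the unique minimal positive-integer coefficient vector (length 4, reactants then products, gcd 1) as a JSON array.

T: 5·4 = 20 | 4·0+5·4+3·0 = 20
Z: 5·4 = 20 | 4·0+5·1+3·5 = 20
D: 5·3 = 15 | 4·0+5·0+3·5 = 15
B: 5·2 = 10 | 4·0+5·2+3·0 = 10
X: 5·4 = 20 | 4·2+5·0+3·4 = 20
gcd(5,4,5,3) = 1

Coefficients: [5, 4, 5, 3]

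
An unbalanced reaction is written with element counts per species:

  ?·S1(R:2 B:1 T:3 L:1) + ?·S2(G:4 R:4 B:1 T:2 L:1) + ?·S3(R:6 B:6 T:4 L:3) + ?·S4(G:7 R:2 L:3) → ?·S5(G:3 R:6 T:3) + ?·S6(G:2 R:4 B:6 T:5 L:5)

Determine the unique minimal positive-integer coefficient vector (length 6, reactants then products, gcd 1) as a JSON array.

G: 4·0+2·4+2·0+1·7 = 15 | 3·3+3·2 = 15
R: 4·2+2·4+2·6+1·2 = 30 | 3·6+3·4 = 30
B: 4·1+2·1+2·6+1·0 = 18 | 3·0+3·6 = 18
T: 4·3+2·2+2·4+1·0 = 24 | 3·3+3·5 = 24
L: 4·1+2·1+2·3+1·3 = 15 | 3·0+3·5 = 15
gcd(4,2,2,1,3,3) = 1

Coefficients: [4, 2, 2, 1, 3, 3]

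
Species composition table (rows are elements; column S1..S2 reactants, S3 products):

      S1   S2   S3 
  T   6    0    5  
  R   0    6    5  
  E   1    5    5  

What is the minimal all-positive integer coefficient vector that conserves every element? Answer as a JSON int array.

T: 5·6+5·0 = 30 | 6·5 = 30
R: 5·0+5·6 = 30 | 6·5 = 30
E: 5·1+5·5 = 30 | 6·5 = 30
gcd(5,5,6) = 1

Coefficients: [5, 5, 6]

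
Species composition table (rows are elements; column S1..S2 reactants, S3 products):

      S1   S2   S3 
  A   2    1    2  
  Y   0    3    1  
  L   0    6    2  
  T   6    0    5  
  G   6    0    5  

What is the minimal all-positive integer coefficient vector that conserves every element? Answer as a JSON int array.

Coefficients: [5, 2, 6]

A: 5·2+2·1 = 12 | 6·2 = 12
Y: 5·0+2·3 = 6 | 6·1 = 6
L: 5·0+2·6 = 12 | 6·2 = 12
T: 5·6+2·0 = 30 | 6·5 = 30
G: 5·6+2·0 = 30 | 6·5 = 30
gcd(5,2,6) = 1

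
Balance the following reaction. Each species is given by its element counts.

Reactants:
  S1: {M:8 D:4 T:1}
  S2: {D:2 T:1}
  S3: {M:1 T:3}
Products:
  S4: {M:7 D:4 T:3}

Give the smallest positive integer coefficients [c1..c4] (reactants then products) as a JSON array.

Coefficients: [4, 2, 3, 5]

M: 4·8+2·0+3·1 = 35 | 5·7 = 35
D: 4·4+2·2+3·0 = 20 | 5·4 = 20
T: 4·1+2·1+3·3 = 15 | 5·3 = 15
gcd(4,2,3,5) = 1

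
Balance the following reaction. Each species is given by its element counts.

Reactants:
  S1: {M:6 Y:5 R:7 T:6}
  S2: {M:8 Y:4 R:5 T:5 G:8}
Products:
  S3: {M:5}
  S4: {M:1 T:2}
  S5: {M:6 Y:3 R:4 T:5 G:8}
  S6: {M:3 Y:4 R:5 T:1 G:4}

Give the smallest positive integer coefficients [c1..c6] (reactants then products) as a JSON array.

M: 1·6+5·8 = 46 | 2·5+6·1+3·6+4·3 = 46
Y: 1·5+5·4 = 25 | 2·0+6·0+3·3+4·4 = 25
R: 1·7+5·5 = 32 | 2·0+6·0+3·4+4·5 = 32
T: 1·6+5·5 = 31 | 2·0+6·2+3·5+4·1 = 31
G: 1·0+5·8 = 40 | 2·0+6·0+3·8+4·4 = 40
gcd(1,5,2,6,3,4) = 1

Coefficients: [1, 5, 2, 6, 3, 4]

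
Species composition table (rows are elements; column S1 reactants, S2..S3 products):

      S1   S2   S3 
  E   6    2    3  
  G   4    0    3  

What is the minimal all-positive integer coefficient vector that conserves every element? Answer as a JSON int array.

Coefficients: [3, 3, 4]

E: 3·6 = 18 | 3·2+4·3 = 18
G: 3·4 = 12 | 3·0+4·3 = 12
gcd(3,3,4) = 1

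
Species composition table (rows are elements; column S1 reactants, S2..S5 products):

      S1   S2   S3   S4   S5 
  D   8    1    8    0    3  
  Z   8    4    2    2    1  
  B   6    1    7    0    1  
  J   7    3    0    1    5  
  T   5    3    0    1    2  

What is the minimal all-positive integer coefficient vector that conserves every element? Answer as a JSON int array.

Coefficients: [3, 2, 2, 5, 2]

D: 3·8 = 24 | 2·1+2·8+5·0+2·3 = 24
Z: 3·8 = 24 | 2·4+2·2+5·2+2·1 = 24
B: 3·6 = 18 | 2·1+2·7+5·0+2·1 = 18
J: 3·7 = 21 | 2·3+2·0+5·1+2·5 = 21
T: 3·5 = 15 | 2·3+2·0+5·1+2·2 = 15
gcd(3,2,2,5,2) = 1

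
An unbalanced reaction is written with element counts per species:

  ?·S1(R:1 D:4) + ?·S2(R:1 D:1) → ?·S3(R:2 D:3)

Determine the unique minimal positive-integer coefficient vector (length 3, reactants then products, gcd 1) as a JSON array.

Coefficients: [1, 5, 3]

R: 1·1+5·1 = 6 | 3·2 = 6
D: 1·4+5·1 = 9 | 3·3 = 9
gcd(1,5,3) = 1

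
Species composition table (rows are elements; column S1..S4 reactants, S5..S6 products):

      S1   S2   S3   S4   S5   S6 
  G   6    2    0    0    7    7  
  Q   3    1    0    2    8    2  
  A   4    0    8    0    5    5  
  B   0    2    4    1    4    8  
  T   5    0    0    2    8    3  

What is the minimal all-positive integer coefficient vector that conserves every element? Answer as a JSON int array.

Coefficients: [3, 5, 1, 6, 3, 1]

G: 3·6+5·2+1·0+6·0 = 28 | 3·7+1·7 = 28
Q: 3·3+5·1+1·0+6·2 = 26 | 3·8+1·2 = 26
A: 3·4+5·0+1·8+6·0 = 20 | 3·5+1·5 = 20
B: 3·0+5·2+1·4+6·1 = 20 | 3·4+1·8 = 20
T: 3·5+5·0+1·0+6·2 = 27 | 3·8+1·3 = 27
gcd(3,5,1,6,3,1) = 1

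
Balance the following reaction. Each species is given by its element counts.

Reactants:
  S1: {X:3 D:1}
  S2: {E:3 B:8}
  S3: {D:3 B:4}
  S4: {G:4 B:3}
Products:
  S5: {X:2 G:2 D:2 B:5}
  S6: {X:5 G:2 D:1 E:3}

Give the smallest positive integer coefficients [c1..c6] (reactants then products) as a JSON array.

X: 5·3+1·0+2·0+3·0 = 15 | 5·2+1·5 = 15
G: 5·0+1·0+2·0+3·4 = 12 | 5·2+1·2 = 12
D: 5·1+1·0+2·3+3·0 = 11 | 5·2+1·1 = 11
E: 5·0+1·3+2·0+3·0 = 3 | 5·0+1·3 = 3
B: 5·0+1·8+2·4+3·3 = 25 | 5·5+1·0 = 25
gcd(5,1,2,3,5,1) = 1

Coefficients: [5, 1, 2, 3, 5, 1]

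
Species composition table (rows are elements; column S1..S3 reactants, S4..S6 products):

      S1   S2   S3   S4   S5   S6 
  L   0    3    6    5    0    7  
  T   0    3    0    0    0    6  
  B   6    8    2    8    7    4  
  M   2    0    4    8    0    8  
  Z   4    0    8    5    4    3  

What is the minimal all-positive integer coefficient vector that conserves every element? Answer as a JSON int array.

Coefficients: [6, 2, 1, 1, 6, 1]

L: 6·0+2·3+1·6 = 12 | 1·5+6·0+1·7 = 12
T: 6·0+2·3+1·0 = 6 | 1·0+6·0+1·6 = 6
B: 6·6+2·8+1·2 = 54 | 1·8+6·7+1·4 = 54
M: 6·2+2·0+1·4 = 16 | 1·8+6·0+1·8 = 16
Z: 6·4+2·0+1·8 = 32 | 1·5+6·4+1·3 = 32
gcd(6,2,1,1,6,1) = 1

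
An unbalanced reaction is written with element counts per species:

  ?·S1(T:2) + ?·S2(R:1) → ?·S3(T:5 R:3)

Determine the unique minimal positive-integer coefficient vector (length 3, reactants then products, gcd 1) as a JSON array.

Coefficients: [5, 6, 2]

T: 5·2+6·0 = 10 | 2·5 = 10
R: 5·0+6·1 = 6 | 2·3 = 6
gcd(5,6,2) = 1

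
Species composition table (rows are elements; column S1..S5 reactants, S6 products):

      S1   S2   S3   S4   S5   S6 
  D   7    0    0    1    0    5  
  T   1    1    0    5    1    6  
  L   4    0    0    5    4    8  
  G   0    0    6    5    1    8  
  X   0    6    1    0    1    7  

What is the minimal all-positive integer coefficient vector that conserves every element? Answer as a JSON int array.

Coefficients: [3, 5, 3, 4, 2, 5]

D: 3·7+5·0+3·0+4·1+2·0 = 25 | 5·5 = 25
T: 3·1+5·1+3·0+4·5+2·1 = 30 | 5·6 = 30
L: 3·4+5·0+3·0+4·5+2·4 = 40 | 5·8 = 40
G: 3·0+5·0+3·6+4·5+2·1 = 40 | 5·8 = 40
X: 3·0+5·6+3·1+4·0+2·1 = 35 | 5·7 = 35
gcd(3,5,3,4,2,5) = 1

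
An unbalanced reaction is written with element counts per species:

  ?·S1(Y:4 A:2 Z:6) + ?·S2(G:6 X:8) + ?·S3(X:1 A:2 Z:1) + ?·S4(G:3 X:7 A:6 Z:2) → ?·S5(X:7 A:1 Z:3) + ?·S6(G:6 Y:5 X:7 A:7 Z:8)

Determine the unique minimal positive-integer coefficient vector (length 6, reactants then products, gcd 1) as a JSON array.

G: 5·0+3·6+4·0+2·3 = 24 | 2·0+4·6 = 24
Y: 5·4+3·0+4·0+2·0 = 20 | 2·0+4·5 = 20
X: 5·0+3·8+4·1+2·7 = 42 | 2·7+4·7 = 42
A: 5·2+3·0+4·2+2·6 = 30 | 2·1+4·7 = 30
Z: 5·6+3·0+4·1+2·2 = 38 | 2·3+4·8 = 38
gcd(5,3,4,2,2,4) = 1

Coefficients: [5, 3, 4, 2, 2, 4]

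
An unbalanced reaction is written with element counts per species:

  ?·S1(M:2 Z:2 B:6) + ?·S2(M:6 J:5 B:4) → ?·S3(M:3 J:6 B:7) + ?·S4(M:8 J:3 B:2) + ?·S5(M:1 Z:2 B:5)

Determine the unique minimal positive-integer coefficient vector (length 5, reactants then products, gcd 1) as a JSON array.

Coefficients: [5, 6, 3, 4, 5]

M: 5·2+6·6 = 46 | 3·3+4·8+5·1 = 46
J: 5·0+6·5 = 30 | 3·6+4·3+5·0 = 30
Z: 5·2+6·0 = 10 | 3·0+4·0+5·2 = 10
B: 5·6+6·4 = 54 | 3·7+4·2+5·5 = 54
gcd(5,6,3,4,5) = 1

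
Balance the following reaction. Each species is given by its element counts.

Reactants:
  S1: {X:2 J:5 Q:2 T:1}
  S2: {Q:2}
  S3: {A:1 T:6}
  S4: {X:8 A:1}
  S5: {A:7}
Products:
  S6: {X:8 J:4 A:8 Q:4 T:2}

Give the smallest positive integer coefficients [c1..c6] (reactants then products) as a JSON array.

X: 4·2+6·0+1·0+4·8+5·0 = 40 | 5·8 = 40
J: 4·5+6·0+1·0+4·0+5·0 = 20 | 5·4 = 20
A: 4·0+6·0+1·1+4·1+5·7 = 40 | 5·8 = 40
Q: 4·2+6·2+1·0+4·0+5·0 = 20 | 5·4 = 20
T: 4·1+6·0+1·6+4·0+5·0 = 10 | 5·2 = 10
gcd(4,6,1,4,5,5) = 1

Coefficients: [4, 6, 1, 4, 5, 5]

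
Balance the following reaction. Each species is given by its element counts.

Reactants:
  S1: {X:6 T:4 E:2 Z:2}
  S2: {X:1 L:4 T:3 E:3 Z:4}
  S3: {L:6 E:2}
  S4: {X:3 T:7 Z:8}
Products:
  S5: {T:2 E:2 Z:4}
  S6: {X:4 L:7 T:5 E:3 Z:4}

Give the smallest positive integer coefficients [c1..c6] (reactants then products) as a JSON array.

X: 2·6+6·1+3·0+2·3 = 24 | 5·0+6·4 = 24
L: 2·0+6·4+3·6+2·0 = 42 | 5·0+6·7 = 42
T: 2·4+6·3+3·0+2·7 = 40 | 5·2+6·5 = 40
E: 2·2+6·3+3·2+2·0 = 28 | 5·2+6·3 = 28
Z: 2·2+6·4+3·0+2·8 = 44 | 5·4+6·4 = 44
gcd(2,6,3,2,5,6) = 1

Coefficients: [2, 6, 3, 2, 5, 6]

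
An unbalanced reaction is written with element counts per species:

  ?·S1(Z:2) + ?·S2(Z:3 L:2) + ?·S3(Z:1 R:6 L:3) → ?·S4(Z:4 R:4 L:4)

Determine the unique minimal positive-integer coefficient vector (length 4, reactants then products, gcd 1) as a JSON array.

Z: 1·2+6·3+4·1 = 24 | 6·4 = 24
R: 1·0+6·0+4·6 = 24 | 6·4 = 24
L: 1·0+6·2+4·3 = 24 | 6·4 = 24
gcd(1,6,4,6) = 1

Coefficients: [1, 6, 4, 6]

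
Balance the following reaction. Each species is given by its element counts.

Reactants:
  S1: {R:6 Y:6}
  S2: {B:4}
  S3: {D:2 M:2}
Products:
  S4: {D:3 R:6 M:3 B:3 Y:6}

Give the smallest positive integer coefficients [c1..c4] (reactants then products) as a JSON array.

Coefficients: [4, 3, 6, 4]

D: 4·0+3·0+6·2 = 12 | 4·3 = 12
R: 4·6+3·0+6·0 = 24 | 4·6 = 24
M: 4·0+3·0+6·2 = 12 | 4·3 = 12
B: 4·0+3·4+6·0 = 12 | 4·3 = 12
Y: 4·6+3·0+6·0 = 24 | 4·6 = 24
gcd(4,3,6,4) = 1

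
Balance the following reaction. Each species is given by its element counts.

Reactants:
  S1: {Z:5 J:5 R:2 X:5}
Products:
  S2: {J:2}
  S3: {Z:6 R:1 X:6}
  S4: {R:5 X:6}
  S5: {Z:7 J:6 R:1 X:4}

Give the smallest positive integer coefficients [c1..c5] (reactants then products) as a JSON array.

Coefficients: [4, 4, 1, 1, 2]

Z: 4·5 = 20 | 4·0+1·6+1·0+2·7 = 20
J: 4·5 = 20 | 4·2+1·0+1·0+2·6 = 20
R: 4·2 = 8 | 4·0+1·1+1·5+2·1 = 8
X: 4·5 = 20 | 4·0+1·6+1·6+2·4 = 20
gcd(4,4,1,1,2) = 1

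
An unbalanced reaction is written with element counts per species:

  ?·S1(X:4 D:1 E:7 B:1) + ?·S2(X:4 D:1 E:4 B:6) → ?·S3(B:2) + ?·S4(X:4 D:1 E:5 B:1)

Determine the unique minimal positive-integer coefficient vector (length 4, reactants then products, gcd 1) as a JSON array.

X: 1·4+2·4 = 12 | 5·0+3·4 = 12
D: 1·1+2·1 = 3 | 5·0+3·1 = 3
E: 1·7+2·4 = 15 | 5·0+3·5 = 15
B: 1·1+2·6 = 13 | 5·2+3·1 = 13
gcd(1,2,5,3) = 1

Coefficients: [1, 2, 5, 3]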